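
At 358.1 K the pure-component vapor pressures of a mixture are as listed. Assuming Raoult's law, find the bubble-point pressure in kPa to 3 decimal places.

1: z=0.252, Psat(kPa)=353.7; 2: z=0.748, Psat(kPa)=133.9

At the bubble point ψ → 0, so ΣzᵢKᵢ = 1 with Kᵢ = Pᵢˢᵃᵗ/P ⇒ P = ΣzᵢPᵢˢᵃᵗ.
P = 0.252·353.7 + 0.748·133.9 = 189.290 kPa

Pbub = 189.290 kPa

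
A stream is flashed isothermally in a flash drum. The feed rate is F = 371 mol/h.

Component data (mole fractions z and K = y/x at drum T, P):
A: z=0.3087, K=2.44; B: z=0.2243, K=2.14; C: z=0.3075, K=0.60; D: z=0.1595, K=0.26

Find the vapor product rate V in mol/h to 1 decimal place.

V = 231.7 mol/h

Let β = V/F and solve Σ zᵢ(Kᵢ−1)/(1+β(Kᵢ−1)) = 0.
Feasibility: ΣzᵢKᵢ = 1.4592, Σzᵢ/Kᵢ = 1.3573 — both > 1, two phases present.
Iterate (Newton) starting at β = 0.33:
  β = 0.3300: g = 0.18927, g' = -0.6663 → β = 0.6141
  β = 0.6141: g = 0.00694, g' = -0.6610 → β = 0.6246
  β = 0.6246: g = -0.00003, g' = -0.6663 → β = 0.6245
Converged at β = 0.6245.
Then V = β·F = 0.6245·371 = 231.7 mol/h and L = F − V = 139.3 mol/h.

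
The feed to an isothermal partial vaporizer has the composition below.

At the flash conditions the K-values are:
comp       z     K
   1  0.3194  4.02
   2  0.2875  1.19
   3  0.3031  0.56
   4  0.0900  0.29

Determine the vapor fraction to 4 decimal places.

Material balance + equilibrium reduce to Σ zᵢ(Kᵢ−1)/(1+ψ(Kᵢ−1)) = 0.
g(0) = ΣzᵢKᵢ − 1 = 0.8219 and g(1) = 1 − Σzᵢ/Kᵢ = -0.1726, so a root lies in (0, 1).
Iterate (Newton) starting at ψ = 0.47:
  ψ = 0.4700: g = 0.18480, g' = -0.7019 → ψ = 0.7333
  ψ = 0.7333: g = 0.01782, g' = -0.6152 → ψ = 0.7623
  ψ = 0.7623: g = -0.00011, g' = -0.6235 → ψ = 0.7621
Converged at ψ = 0.7621.

ψ = 0.7621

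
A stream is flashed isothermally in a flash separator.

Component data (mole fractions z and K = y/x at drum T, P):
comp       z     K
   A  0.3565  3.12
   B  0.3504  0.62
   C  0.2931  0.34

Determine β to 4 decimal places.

β = 0.3860

Newton iteration, β⁰ = 0.5:
  β = 0.5000: g = -0.08623, g' = -0.7391 → β = 0.3833
  β = 0.3833: g = 0.00212, g' = -0.7858 → β = 0.3860
Converged at β = 0.3860.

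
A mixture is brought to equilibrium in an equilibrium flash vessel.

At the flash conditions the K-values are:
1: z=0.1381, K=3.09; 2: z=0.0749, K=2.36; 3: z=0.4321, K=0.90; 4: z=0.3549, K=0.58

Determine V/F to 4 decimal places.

V/F = 0.3970

Rachford–Rice: g(V/F) = Σ zᵢ(Kᵢ−1)/(1+V/F(Kᵢ−1)) = 0.
Check two-phase: ΣzᵢKᵢ = 1.1982 > 1 and Σzᵢ/Kᵢ = 1.1684 > 1, so g(0) = 0.1982 > 0 and g(1) = -0.1684 < 0.
Newton–Raphson from V/F = 0.47:
  V/F = 0.4700: g = -0.02331, g' = -0.3070 → V/F = 0.3941
  V/F = 0.3941: g = 0.00099, g' = -0.3347 → V/F = 0.3970
Converged at V/F = 0.3970.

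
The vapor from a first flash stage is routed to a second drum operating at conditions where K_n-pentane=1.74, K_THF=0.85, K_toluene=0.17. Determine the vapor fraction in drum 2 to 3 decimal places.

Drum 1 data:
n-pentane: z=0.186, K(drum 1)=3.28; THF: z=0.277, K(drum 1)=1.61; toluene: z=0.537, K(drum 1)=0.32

V/F (drum 2) = 0.197

Drum 1:
Material balance + equilibrium reduce to Σ zᵢ(Kᵢ−1)/(1+ψ₁(Kᵢ−1)) = 0.
g(0) = ΣzᵢKᵢ − 1 = 0.228 and g(1) = 1 − Σzᵢ/Kᵢ = -0.907, so a root lies in (0, 1).
Newton–Raphson from ψ₁ = 0.5:
  ψ₁ = 0.500: g = -0.2256, g' = -0.842 → ψ₁ = 0.232
  ψ₁ = 0.232: g = -0.0081, g' = -0.843 → ψ₁ = 0.222
Converged at ψ₁ = 0.222.
Drum-1 compositions:
  n-pentane: x = 0.123, y = 0.405
  THF: x = 0.244, y = 0.393
  toluene: x = 0.633, y = 0.202
Drum-2 feed = drum-1 vapor: z₂ = (0.4048, 0.3927, 0.2024).
Drum 2:
Newton–Raphson from ψ₂ = 0.5:
  ψ₂ = 0.500: g = -0.1322, g' = -0.536 → ψ₂ = 0.253
  ψ₂ = 0.253: g = -0.0217, g' = -0.390 → ψ₂ = 0.198
  ψ₂ = 0.198: g = -0.0004, g' = -0.378 → ψ₂ = 0.197
Converged at ψ₂ = 0.197.
  n-pentane: x = 0.353, y = 0.615
  THF: x = 0.405, y = 0.344
  toluene: x = 0.242, y = 0.041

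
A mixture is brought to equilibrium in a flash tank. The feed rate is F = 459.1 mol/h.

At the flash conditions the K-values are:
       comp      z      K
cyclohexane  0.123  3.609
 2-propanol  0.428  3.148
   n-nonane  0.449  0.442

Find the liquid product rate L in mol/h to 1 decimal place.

L = 97.7 mol/h

Material balance + equilibrium reduce to Σ zᵢ(Kᵢ−1)/(1+β(Kᵢ−1)) = 0.
Feasibility: ΣzᵢKᵢ = 1.990, Σzᵢ/Kᵢ = 1.186 — both > 1, two phases present.
Newton iteration, β⁰ = 0.56:
  β = 0.560: g = 0.1833, g' = -0.841 → β = 0.778
  β = 0.778: g = 0.0073, g' = -0.805 → β = 0.787
Converged at β = 0.787.
Then V = β·F = 0.7871·459.1 = 361.4 mol/h and L = F − V = 97.7 mol/h.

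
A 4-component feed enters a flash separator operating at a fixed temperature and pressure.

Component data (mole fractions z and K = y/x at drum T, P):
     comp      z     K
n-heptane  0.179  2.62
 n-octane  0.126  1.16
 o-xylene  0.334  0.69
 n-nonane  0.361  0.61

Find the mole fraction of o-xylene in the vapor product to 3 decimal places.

y_o-xylene = 0.241

Rachford–Rice: g(V/F) = Σ zᵢ(Kᵢ−1)/(1+V/F(Kᵢ−1)) = 0.
Feasibility: ΣzᵢKᵢ = 1.066, Σzᵢ/Kᵢ = 1.253 — both > 1, two phases present.
Newton iteration, V/F⁰ = 0.4:
  V/F = 0.400: g = -0.0901, g' = -0.295 → V/F = 0.094
  V/F = 0.094: g = 0.0186, g' = -0.450 → V/F = 0.136
  V/F = 0.136: g = 0.0007, g' = -0.415 → V/F = 0.137
Converged at V/F = 0.137.
Compositions from xᵢ = zᵢ/(1+V/F(Kᵢ−1)), yᵢ = Kᵢxᵢ:
  n-heptane: x = 0.146, y = 0.384
  n-octane: x = 0.123, y = 0.143
  o-xylene: x = 0.349, y = 0.241
  n-nonane: x = 0.381, y = 0.233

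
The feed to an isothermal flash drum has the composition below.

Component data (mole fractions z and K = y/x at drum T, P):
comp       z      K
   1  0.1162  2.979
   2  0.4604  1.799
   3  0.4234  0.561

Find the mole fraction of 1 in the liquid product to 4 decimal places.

x_1 = 0.0426

Material balance + equilibrium reduce to Σ zᵢ(Kᵢ−1)/(1+V/F(Kᵢ−1)) = 0.
g(0) = ΣzᵢKᵢ − 1 = 0.4119 and g(1) = 1 − Σzᵢ/Kᵢ = -0.0497, so a root lies in (0, 1).
Iterate (Newton) starting at V/F = 0.67:
  V/F = 0.6700: g = 0.07514, g' = -0.3726 → V/F = 0.8717
  V/F = 0.8717: g = 0.00014, g' = -0.3775 → V/F = 0.8720
Converged at V/F = 0.8720.
Compositions from xᵢ = zᵢ/(1+V/F(Kᵢ−1)), yᵢ = Kᵢxᵢ:
  1: x = 0.0426, y = 0.1270
  2: x = 0.2713, y = 0.4881
  3: x = 0.6860, y = 0.3849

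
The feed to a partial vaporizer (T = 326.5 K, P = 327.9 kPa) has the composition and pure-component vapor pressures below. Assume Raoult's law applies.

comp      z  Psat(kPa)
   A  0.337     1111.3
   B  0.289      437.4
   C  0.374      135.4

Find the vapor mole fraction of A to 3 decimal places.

y_A = 0.424

Raoult's law: Kᵢ = Pᵢˢᵃᵗ/P = Pᵢˢᵃᵗ/327.9.
  K_A = 1111.3/327.9 = 3.38914, K_B = 437.4/327.9 = 1.33394, K_C = 135.4/327.9 = 0.41293
Let ψ = V/F and solve Σ zᵢ(Kᵢ−1)/(1+ψ(Kᵢ−1)) = 0.
Feasibility: ΣzᵢKᵢ = 1.682, Σzᵢ/Kᵢ = 1.222 — both > 1, two phases present.
Newton–Raphson from ψ = 0.52:
  ψ = 0.520: g = 0.1252, g' = -0.673 → ψ = 0.706
  ψ = 0.706: g = 0.0027, g' = -0.664 → ψ = 0.710
Converged at ψ = 0.710.
Compositions from xᵢ = zᵢ/(1+ψ(Kᵢ−1)), yᵢ = Kᵢxᵢ:
  A: x = 0.125, y = 0.424
  B: x = 0.234, y = 0.312
  C: x = 0.641, y = 0.265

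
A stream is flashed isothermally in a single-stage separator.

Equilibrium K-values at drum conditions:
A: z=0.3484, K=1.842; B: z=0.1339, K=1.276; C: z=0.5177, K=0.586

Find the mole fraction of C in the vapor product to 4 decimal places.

y_C = 0.3609

Let β = V/F and solve Σ zᵢ(Kᵢ−1)/(1+β(Kᵢ−1)) = 0.
Check two-phase: ΣzᵢKᵢ = 1.1160 > 1 and Σzᵢ/Kᵢ = 1.1775 > 1, so g(0) = 0.1160 > 0 and g(1) = -0.1775 < 0.
Iterate (Newton) starting at β = 0.5:
  β = 0.5000: g = -0.03136, g' = -0.2713 → β = 0.3844
  β = 0.3844: g = 0.00014, g' = -0.2748 → β = 0.3849
Converged at β = 0.3849.
Compositions from xᵢ = zᵢ/(1+β(Kᵢ−1)), yᵢ = Kᵢxᵢ:
  A: x = 0.2631, y = 0.4847
  B: x = 0.1210, y = 0.1544
  C: x = 0.6158, y = 0.3609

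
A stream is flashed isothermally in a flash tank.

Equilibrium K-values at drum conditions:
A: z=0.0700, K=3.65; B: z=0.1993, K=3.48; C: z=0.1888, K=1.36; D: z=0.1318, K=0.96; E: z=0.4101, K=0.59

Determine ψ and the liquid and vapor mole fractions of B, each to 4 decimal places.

ψ = 0.8630, x_B = 0.0635, y_B = 0.2209

Iterate (Newton) starting at ψ = 0.6:
  ψ = 0.6000: g = 0.09778, g' = -0.4093 → ψ = 0.8389
  ψ = 0.8389: g = 0.00847, g' = -0.3513 → ψ = 0.8630
Converged at ψ = 0.8630.
Compositions from xᵢ = zᵢ/(1+ψ(Kᵢ−1)), yᵢ = Kᵢxᵢ:
  A: x = 0.0213, y = 0.0777
  B: x = 0.0635, y = 0.2209
  C: x = 0.1440, y = 0.1959
  D: x = 0.1365, y = 0.1311
  E: x = 0.6347, y = 0.3745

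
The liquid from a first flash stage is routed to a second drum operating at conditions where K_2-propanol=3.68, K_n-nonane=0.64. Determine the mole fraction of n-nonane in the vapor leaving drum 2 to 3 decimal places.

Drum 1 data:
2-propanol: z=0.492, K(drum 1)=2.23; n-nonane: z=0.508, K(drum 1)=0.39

y_n-nonane (drum 2) = 0.564

Drum 1:
Rachford–Rice: g(ψ₁) = Σ zᵢ(Kᵢ−1)/(1+ψ₁(Kᵢ−1)) = 0.
Feasibility: ΣzᵢKᵢ = 1.295, Σzᵢ/Kᵢ = 1.523 — both > 1, two phases present.
Binary case is linear: z₁(K₁−1)(1+ψ₁(K₂−1)) + z₂(K₂−1)(1+ψ₁(K₁−1)) = 0
⇒ ψ₁ = [z₁(K₁−1)+z₂(K₂−1)] / [−(K₁−1)(K₂−1)] = 0.2953/0.7503 = 0.394
Drum-1 compositions:
  2-propanol: x = 0.332, y = 0.739
  n-nonane: x = 0.668, y = 0.261
Drum-2 feed = drum-1 liquid: z₂ = (0.3315, 0.6685).
Drum 2:
Material balance + equilibrium reduce to Σ zᵢ(Kᵢ−1)/(1+ψ₂(Kᵢ−1)) = 0.
Check two-phase: ΣzᵢKᵢ = 1.648 > 1 and Σzᵢ/Kᵢ = 1.135 > 1, so g(0) = 0.648 > 0 and g(1) = -0.135 < 0.
Newton–Raphson from ψ₂ = 0.5:
  ψ₂ = 0.500: g = 0.0862, g' = -0.564 → ψ₂ = 0.653
  ψ₂ = 0.653: g = 0.0085, g' = -0.463 → ψ₂ = 0.671
Converged at ψ₂ = 0.671.
  2-propanol: x = 0.118, y = 0.436
  n-nonane: x = 0.882, y = 0.564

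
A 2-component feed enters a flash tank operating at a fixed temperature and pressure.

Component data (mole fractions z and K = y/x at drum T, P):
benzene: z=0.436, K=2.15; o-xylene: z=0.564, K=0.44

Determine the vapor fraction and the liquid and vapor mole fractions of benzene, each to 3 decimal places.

ψ = 0.288, x_benzene = 0.327, y_benzene = 0.704

Let ψ = V/F and solve Σ zᵢ(Kᵢ−1)/(1+ψ(Kᵢ−1)) = 0.
Check two-phase: ΣzᵢKᵢ = 1.186 > 1 and Σzᵢ/Kᵢ = 1.485 > 1, so g(0) = 0.186 > 0 and g(1) = -0.485 < 0.
Binary case is linear: z₁(K₁−1)(1+ψ(K₂−1)) + z₂(K₂−1)(1+ψ(K₁−1)) = 0
⇒ ψ = [z₁(K₁−1)+z₂(K₂−1)] / [−(K₁−1)(K₂−1)] = 0.1856/0.6440 = 0.288
Compositions from xᵢ = zᵢ/(1+ψ(Kᵢ−1)), yᵢ = Kᵢxᵢ:
  benzene: x = 0.327, y = 0.704
  o-xylene: x = 0.673, y = 0.296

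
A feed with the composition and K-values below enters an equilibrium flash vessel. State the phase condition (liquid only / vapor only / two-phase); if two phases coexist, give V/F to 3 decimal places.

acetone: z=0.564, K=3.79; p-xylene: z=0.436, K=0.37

two-phase, V/F = 0.739

ΣzᵢKᵢ = 2.299; Σzᵢ/Kᵢ = 1.327.
Both exceed 1, so a two-phase solution exists.
Rachford–Rice: g(ψ) = Σ zᵢ(Kᵢ−1)/(1+ψ(Kᵢ−1)) = 0.
Newton iteration, ψ⁰ = 0.51:
  ψ = 0.510: g = 0.2447, g' = -1.124 → ψ = 0.728
  ψ = 0.728: g = 0.0119, g' = -1.068 → ψ = 0.739
Converged at ψ = 0.739.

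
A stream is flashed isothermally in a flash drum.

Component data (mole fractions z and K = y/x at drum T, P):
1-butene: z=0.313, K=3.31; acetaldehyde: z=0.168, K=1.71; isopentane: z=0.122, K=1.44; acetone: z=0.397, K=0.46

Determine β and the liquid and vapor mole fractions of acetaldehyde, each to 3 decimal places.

β = 0.787, x_acetaldehyde = 0.108, y_acetaldehyde = 0.184

Material balance + equilibrium reduce to Σ zᵢ(Kᵢ−1)/(1+β(Kᵢ−1)) = 0.
Feasibility: ΣzᵢKᵢ = 1.682, Σzᵢ/Kᵢ = 1.141 — both > 1, two phases present.
Newton iteration, β⁰ = 0.37:
  β = 0.370: g = 0.2626, g' = -0.737 → β = 0.726
  β = 0.726: g = 0.0367, g' = -0.597 → β = 0.788
  β = 0.788: g = -0.0003, g' = -0.609 → β = 0.787
Converged at β = 0.787.
Compositions from xᵢ = zᵢ/(1+β(Kᵢ−1)), yᵢ = Kᵢxᵢ:
  1-butene: x = 0.111, y = 0.368
  acetaldehyde: x = 0.108, y = 0.184
  isopentane: x = 0.091, y = 0.130
  acetone: x = 0.691, y = 0.318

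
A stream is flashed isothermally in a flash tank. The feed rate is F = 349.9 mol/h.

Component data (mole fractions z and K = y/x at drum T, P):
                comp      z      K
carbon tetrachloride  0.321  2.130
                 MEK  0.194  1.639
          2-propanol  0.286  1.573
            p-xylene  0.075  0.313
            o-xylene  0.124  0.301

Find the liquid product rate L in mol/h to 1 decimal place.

L = 35.8 mol/h

Let ψ = V/F and solve Σ zᵢ(Kᵢ−1)/(1+ψ(Kᵢ−1)) = 0.
g(0) = ΣzᵢKᵢ − 1 = 0.512 and g(1) = 1 − Σzᵢ/Kᵢ = -0.102, so a root lies in (0, 1).
Newton–Raphson from ψ = 0.5:
  ψ = 0.500: g = 0.2414, g' = -0.495 → ψ = 0.988
  ψ = 0.988: g = -0.0882, g' = -1.134 → ψ = 0.910
  ψ = 0.910: g = -0.0107, g' = -0.881 → ψ = 0.898
Converged at ψ = 0.898.
Then V = ψ·F = 0.8976·349.9 = 314.1 mol/h and L = F − V = 35.8 mol/h.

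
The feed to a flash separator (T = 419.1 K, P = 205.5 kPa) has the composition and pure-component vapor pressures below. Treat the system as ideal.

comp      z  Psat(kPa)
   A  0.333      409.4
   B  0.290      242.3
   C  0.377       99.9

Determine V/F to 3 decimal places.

Raoult's law: Kᵢ = Pᵢˢᵃᵗ/P = Pᵢˢᵃᵗ/205.5.
  K_A = 409.4/205.5 = 1.99221, K_B = 242.3/205.5 = 1.17908, K_C = 99.9/205.5 = 0.48613
Material balance + equilibrium reduce to Σ zᵢ(Kᵢ−1)/(1+V/F(Kᵢ−1)) = 0.
Feasibility: ΣzᵢKᵢ = 1.189, Σzᵢ/Kᵢ = 1.189 — both > 1, two phases present.
Newton–Raphson from V/F = 0.51:
  V/F = 0.510: g = 0.0044, g' = -0.335 → V/F = 0.523
Converged at V/F = 0.523.

V/F = 0.523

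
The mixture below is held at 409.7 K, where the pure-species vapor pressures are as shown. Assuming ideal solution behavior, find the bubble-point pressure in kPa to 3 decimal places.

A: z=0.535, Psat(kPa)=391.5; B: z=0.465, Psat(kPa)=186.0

At the bubble point ψ → 0, so ΣzᵢKᵢ = 1 with Kᵢ = Pᵢˢᵃᵗ/P ⇒ P = ΣzᵢPᵢˢᵃᵗ.
P = 0.535·391.5 + 0.465·186.0 = 295.942 kPa

Pbub = 295.942 kPa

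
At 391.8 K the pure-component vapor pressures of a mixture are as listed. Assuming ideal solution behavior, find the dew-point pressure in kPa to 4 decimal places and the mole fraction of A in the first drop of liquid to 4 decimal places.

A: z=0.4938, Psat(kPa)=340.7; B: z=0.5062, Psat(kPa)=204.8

Pdew = 255.0338 kPa, x_A = 0.3696

At the dew point ψ → 1, so Σzᵢ/Kᵢ = 1 with Kᵢ = Pᵢˢᵃᵗ/P ⇒ 1/P = Σzᵢ/Pᵢˢᵃᵗ.
1/P = 0.4938/340.7 + 0.5062/204.8 = 0.0039210 ⇒ P = 255.0338 kPa
xᵢ = zᵢP/Pᵢˢᵃᵗ ⇒ x_A = 0.4938·255.0338/340.7 = 0.3696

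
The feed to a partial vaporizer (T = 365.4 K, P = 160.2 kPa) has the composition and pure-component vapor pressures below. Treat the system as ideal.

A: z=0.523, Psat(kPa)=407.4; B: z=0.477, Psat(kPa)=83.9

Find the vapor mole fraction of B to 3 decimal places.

Raoult's law: Kᵢ = Pᵢˢᵃᵗ/P = Pᵢˢᵃᵗ/160.2.
  K_A = 407.4/160.2 = 2.54307, K_B = 83.9/160.2 = 0.52372
Rachford–Rice: g(V/F) = Σ zᵢ(Kᵢ−1)/(1+V/F(Kᵢ−1)) = 0.
Feasibility: ΣzᵢKᵢ = 1.580, Σzᵢ/Kᵢ = 1.116 — both > 1, two phases present.
Binary case is linear: z₁(K₁−1)(1+V/F(K₂−1)) + z₂(K₂−1)(1+V/F(K₁−1)) = 0
⇒ V/F = [z₁(K₁−1)+z₂(K₂−1)] / [−(K₁−1)(K₂−1)] = 0.5798/0.7349 = 0.789
Compositions from xᵢ = zᵢ/(1+V/F(Kᵢ−1)), yᵢ = Kᵢxᵢ:
  A: x = 0.236, y = 0.600
  B: x = 0.764, y = 0.400

y_B = 0.400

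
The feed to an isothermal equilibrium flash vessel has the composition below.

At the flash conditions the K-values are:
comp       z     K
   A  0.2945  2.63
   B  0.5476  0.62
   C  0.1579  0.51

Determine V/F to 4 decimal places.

V/F = 0.2937

Material balance + equilibrium reduce to Σ zᵢ(Kᵢ−1)/(1+V/F(Kᵢ−1)) = 0.
g(0) = ΣzᵢKᵢ − 1 = 0.1946 and g(1) = 1 − Σzᵢ/Kᵢ = -0.3048, so a root lies in (0, 1).
Iterate (Newton) starting at V/F = 0.5:
  V/F = 0.5000: g = -0.09489, g' = -0.4246 → V/F = 0.2765
  V/F = 0.2765: g = 0.00889, g' = -0.5213 → V/F = 0.2935
  V/F = 0.2935: g = 0.00010, g' = -0.5099 → V/F = 0.2937
Converged at V/F = 0.2937.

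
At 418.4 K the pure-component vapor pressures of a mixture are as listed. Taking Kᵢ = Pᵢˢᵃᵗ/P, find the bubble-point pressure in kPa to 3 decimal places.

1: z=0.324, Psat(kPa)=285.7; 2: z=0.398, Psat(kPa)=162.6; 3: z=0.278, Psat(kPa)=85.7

At the bubble point ψ → 0, so ΣzᵢKᵢ = 1 with Kᵢ = Pᵢˢᵃᵗ/P ⇒ P = ΣzᵢPᵢˢᵃᵗ.
P = 0.324·285.7 + 0.398·162.6 + 0.278·85.7 = 181.106 kPa

Pbub = 181.106 kPa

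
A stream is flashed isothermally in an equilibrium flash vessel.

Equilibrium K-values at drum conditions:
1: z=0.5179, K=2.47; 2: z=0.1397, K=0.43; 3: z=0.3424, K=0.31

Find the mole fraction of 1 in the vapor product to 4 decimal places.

Let ψ = V/F and solve Σ zᵢ(Kᵢ−1)/(1+ψ(Kᵢ−1)) = 0.
Feasibility: ΣzᵢKᵢ = 1.4454, Σzᵢ/Kᵢ = 1.6391 — both > 1, two phases present.
Iterate (Newton) starting at ψ = 0.4:
  ψ = 0.4000: g = 0.04995, g' = -0.8309 → ψ = 0.4601
  ψ = 0.4601: g = 0.00006, g' = -0.8316 → ψ = 0.4602
Converged at ψ = 0.4602.
Compositions from xᵢ = zᵢ/(1+ψ(Kᵢ−1)), yᵢ = Kᵢxᵢ:
  1: x = 0.3089, y = 0.7630
  2: x = 0.1894, y = 0.0814
  3: x = 0.5017, y = 0.1555

y_1 = 0.7630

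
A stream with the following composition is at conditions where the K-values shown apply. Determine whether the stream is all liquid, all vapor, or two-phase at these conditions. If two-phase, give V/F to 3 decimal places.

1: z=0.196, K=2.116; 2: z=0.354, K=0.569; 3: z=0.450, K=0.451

all liquid

ΣzᵢKᵢ = 0.819; Σzᵢ/Kᵢ = 1.713.
Since ΣzᵢKᵢ < 1 the mixture is below its bubble point — single liquid phase.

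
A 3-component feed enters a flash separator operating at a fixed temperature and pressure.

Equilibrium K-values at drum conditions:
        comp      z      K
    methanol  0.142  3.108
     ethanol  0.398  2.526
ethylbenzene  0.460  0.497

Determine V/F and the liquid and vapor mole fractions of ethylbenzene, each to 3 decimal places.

Newton iteration, V/F⁰ = 0.5:
  V/F = 0.500: g = 0.1811, g' = -0.655 → V/F = 0.776
  V/F = 0.776: g = 0.0119, g' = -0.598 → V/F = 0.796
Converged at V/F = 0.796.
Compositions from xᵢ = zᵢ/(1+V/F(Kᵢ−1)), yᵢ = Kᵢxᵢ:
  methanol: x = 0.053, y = 0.165
  ethanol: x = 0.180, y = 0.454
  ethylbenzene: x = 0.767, y = 0.381

V/F = 0.796, x_ethylbenzene = 0.767, y_ethylbenzene = 0.381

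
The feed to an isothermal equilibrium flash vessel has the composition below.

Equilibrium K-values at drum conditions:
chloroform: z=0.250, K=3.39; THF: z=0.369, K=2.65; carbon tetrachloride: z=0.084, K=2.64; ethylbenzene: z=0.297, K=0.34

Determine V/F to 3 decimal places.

V/F = 0.907

Material balance + equilibrium reduce to Σ zᵢ(Kᵢ−1)/(1+V/F(Kᵢ−1)) = 0.
g(0) = ΣzᵢKᵢ − 1 = 1.148 and g(1) = 1 − Σzᵢ/Kᵢ = -0.118, so a root lies in (0, 1).
Iterate (Newton) starting at V/F = 0.31:
  V/F = 0.310: g = 0.5909, g' = -1.215 → V/F = 0.796
  V/F = 0.796: g = 0.1154, g' = -0.974 → V/F = 0.915
  V/F = 0.915: g = -0.0095, g' = -1.160 → V/F = 0.907
Converged at V/F = 0.907.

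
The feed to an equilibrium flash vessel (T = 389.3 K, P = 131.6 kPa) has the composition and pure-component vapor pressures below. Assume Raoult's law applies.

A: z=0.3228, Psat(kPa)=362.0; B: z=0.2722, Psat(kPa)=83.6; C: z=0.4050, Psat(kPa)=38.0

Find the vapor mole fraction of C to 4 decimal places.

Raoult's law: Kᵢ = Pᵢˢᵃᵗ/P = Pᵢˢᵃᵗ/131.6.
  K_A = 362.0/131.6 = 2.750760, K_B = 83.6/131.6 = 0.635258, K_C = 38.0/131.6 = 0.288754
Material balance + equilibrium reduce to Σ zᵢ(Kᵢ−1)/(1+β(Kᵢ−1)) = 0.
Feasibility: ΣzᵢKᵢ = 1.1778, Σzᵢ/Kᵢ = 1.9484 — both > 1, two phases present.
Newton–Raphson from β = 0.5:
  β = 0.5000: g = -0.26711, g' = -0.8289 → β = 0.1778
  β = 0.1778: g = -0.00490, g' = -0.8854 → β = 0.1722
Converged at β = 0.1722.
Compositions from xᵢ = zᵢ/(1+β(Kᵢ−1)), yᵢ = Kᵢxᵢ:
  A: x = 0.2480, y = 0.6822
  B: x = 0.2904, y = 0.1845
  C: x = 0.4615, y = 0.1333

y_C = 0.1333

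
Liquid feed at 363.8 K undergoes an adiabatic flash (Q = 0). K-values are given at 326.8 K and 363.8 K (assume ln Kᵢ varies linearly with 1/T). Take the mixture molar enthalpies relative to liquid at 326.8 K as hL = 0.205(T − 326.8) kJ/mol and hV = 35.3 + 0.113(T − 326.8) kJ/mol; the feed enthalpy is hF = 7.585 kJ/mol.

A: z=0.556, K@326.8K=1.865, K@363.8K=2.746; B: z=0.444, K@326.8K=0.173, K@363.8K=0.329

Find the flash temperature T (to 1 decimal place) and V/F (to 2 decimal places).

Adiabatic flash: solve Rachford–Rice at each trial T, then check hF = ψ·hV(T) + (1−ψ)·hL(T).
  T = 326.8 K: K = (1.865, 0.173), RR gives ψ = 0.159, H_out = 5.613 kJ/mol
  T = 363.8 K: K = (2.746, 0.329), RR gives ψ = 0.574, H_out = 25.903 kJ/mol
  T = 345.3 K: K = (2.287, 0.243), RR gives ψ = 0.389, H_out = 16.866 kJ/mol
  T = 336.1 K: K = (2.072, 0.206), RR gives ψ = 0.286, H_out = 11.762 kJ/mol
  T = 331.5 K: K = (1.968, 0.189), RR gives ψ = 0.227, H_out = 8.887 kJ/mol
  T = 329.1 K: K = (1.915, 0.181), RR gives ψ = 0.194, H_out = 7.265 kJ/mol
Linear interpolation between T = 329.1 (H_out = 7.265) and T = 331.5 (H_out = 8.887) on hF = 7.585 gives T ≈ 329.6 K, at which ψ = 0.20.

T = 329.6 K, V/F = 0.20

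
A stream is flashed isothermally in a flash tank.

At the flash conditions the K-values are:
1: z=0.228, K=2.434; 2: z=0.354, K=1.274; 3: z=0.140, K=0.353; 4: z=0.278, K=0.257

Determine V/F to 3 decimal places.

Newton iteration, V/F⁰ = 0.5:
  V/F = 0.500: g = -0.1868, g' = -0.696 → V/F = 0.232
  V/F = 0.232: g = -0.0194, g' = -0.593 → V/F = 0.199
Converged at V/F = 0.199.

V/F = 0.199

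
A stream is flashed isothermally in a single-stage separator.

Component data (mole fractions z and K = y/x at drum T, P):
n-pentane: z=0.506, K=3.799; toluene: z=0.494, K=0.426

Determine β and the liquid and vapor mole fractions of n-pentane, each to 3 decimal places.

Let β = V/F and solve Σ zᵢ(Kᵢ−1)/(1+β(Kᵢ−1)) = 0.
g(0) = ΣzᵢKᵢ − 1 = 1.133 and g(1) = 1 − Σzᵢ/Kᵢ = -0.293, so a root lies in (0, 1).
Newton–Raphson from β = 0.64:
  β = 0.640: g = 0.0592, g' = -0.915 → β = 0.705
Converged at β = 0.705.
Compositions from xᵢ = zᵢ/(1+β(Kᵢ−1)), yᵢ = Kᵢxᵢ:
  n-pentane: x = 0.170, y = 0.646
  toluene: x = 0.830, y = 0.354

β = 0.705, x_n-pentane = 0.170, y_n-pentane = 0.646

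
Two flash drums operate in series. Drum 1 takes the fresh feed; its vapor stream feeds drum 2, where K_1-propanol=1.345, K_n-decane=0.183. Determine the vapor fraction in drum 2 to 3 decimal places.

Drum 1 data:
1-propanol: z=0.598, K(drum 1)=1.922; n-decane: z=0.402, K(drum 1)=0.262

Drum 1:
Let ψ₁ = V/F and solve Σ zᵢ(Kᵢ−1)/(1+ψ₁(Kᵢ−1)) = 0.
Feasibility: ΣzᵢKᵢ = 1.255, Σzᵢ/Kᵢ = 1.845 — both > 1, two phases present.
Newton–Raphson from ψ₁ = 0.5:
  ψ₁ = 0.500: g = -0.0928, g' = -0.788 → ψ₁ = 0.382
  ψ₁ = 0.382: g = -0.0056, g' = -0.703 → ψ₁ = 0.374
Converged at ψ₁ = 0.374.
Drum-1 compositions:
  1-propanol: x = 0.445, y = 0.854
  n-decane: x = 0.555, y = 0.146
Drum-2 feed = drum-1 vapor: z₂ = (0.8545, 0.1455).
Drum 2:
Newton iteration, ψ₂⁰ = 0.5:
  ψ₂ = 0.500: g = 0.0504, g' = -0.352 → ψ₂ = 0.643
  ψ₂ = 0.643: g = -0.0094, g' = -0.500 → ψ₂ = 0.625
  ψ₂ = 0.625: g = -0.0002, g' = -0.474 → ψ₂ = 0.624
Converged at ψ₂ = 0.624.
  1-propanol: x = 0.703, y = 0.946
  n-decane: x = 0.297, y = 0.054

V/F (drum 2) = 0.624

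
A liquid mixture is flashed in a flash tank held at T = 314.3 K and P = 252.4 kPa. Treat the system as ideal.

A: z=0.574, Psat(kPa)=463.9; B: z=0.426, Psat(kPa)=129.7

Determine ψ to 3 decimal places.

Raoult's law: Kᵢ = Pᵢˢᵃᵗ/P = Pᵢˢᵃᵗ/252.4.
  K_A = 463.9/252.4 = 1.83796, K_B = 129.7/252.4 = 0.51387
Let ψ = V/F and solve Σ zᵢ(Kᵢ−1)/(1+ψ(Kᵢ−1)) = 0.
Feasibility: ΣzᵢKᵢ = 1.274, Σzᵢ/Kᵢ = 1.141 — both > 1, two phases present.
Newton iteration, ψ⁰ = 0.64:
  ψ = 0.640: g = 0.0125, g' = -0.383 → ψ = 0.673
  ψ = 0.673: g = -0.0001, g' = -0.387 → ψ = 0.672
Converged at ψ = 0.672.

ψ = 0.672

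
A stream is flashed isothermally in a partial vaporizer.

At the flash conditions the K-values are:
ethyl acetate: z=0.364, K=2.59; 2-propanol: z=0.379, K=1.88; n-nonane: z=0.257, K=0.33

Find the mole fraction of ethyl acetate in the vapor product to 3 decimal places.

Newton iteration, ψ⁰ = 0.5:
  ψ = 0.500: g = 0.2951, g' = -0.688 → ψ = 0.929
  ψ = 0.929: g = -0.0388, g' = -1.048 → ψ = 0.892
  ψ = 0.892: g = -0.0017, g' = -0.962 → ψ = 0.890
Converged at ψ = 0.890.
Compositions from xᵢ = zᵢ/(1+ψ(Kᵢ−1)), yᵢ = Kᵢxᵢ:
  ethyl acetate: x = 0.151, y = 0.390
  2-propanol: x = 0.213, y = 0.400
  n-nonane: x = 0.637, y = 0.210

y_ethyl acetate = 0.390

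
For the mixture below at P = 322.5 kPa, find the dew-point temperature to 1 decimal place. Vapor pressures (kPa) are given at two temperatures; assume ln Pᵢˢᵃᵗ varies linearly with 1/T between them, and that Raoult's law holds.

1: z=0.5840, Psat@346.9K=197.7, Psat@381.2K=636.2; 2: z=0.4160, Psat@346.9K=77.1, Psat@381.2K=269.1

T = 374.2 K

Dew-point temperature: Σzᵢ·P/Pᵢˢᵃᵗ(T) = 1. Interpolate ln Pᵢˢᵃᵗ = aᵢ + bᵢ/T.
  T = 346.9 K: ΣzᵢP/Pᵢˢᵃᵗ = 2.6927
  T = 381.2 K: ΣzᵢP/Pᵢˢᵃᵗ = 0.7946
  T = 364.0 K: ΣzᵢP/Pᵢˢᵃᵗ = 1.4235
  T = 372.6 K: ΣzᵢP/Pᵢˢᵃᵗ = 1.0564
  T = 376.9 K: ΣzᵢP/Pᵢˢᵃᵗ = 0.9147
  T = 374.8 K: ΣzᵢP/Pᵢˢᵃᵗ = 0.9809
Interpolating between 372.6 K and 374.8 K gives T ≈ 374.2 K.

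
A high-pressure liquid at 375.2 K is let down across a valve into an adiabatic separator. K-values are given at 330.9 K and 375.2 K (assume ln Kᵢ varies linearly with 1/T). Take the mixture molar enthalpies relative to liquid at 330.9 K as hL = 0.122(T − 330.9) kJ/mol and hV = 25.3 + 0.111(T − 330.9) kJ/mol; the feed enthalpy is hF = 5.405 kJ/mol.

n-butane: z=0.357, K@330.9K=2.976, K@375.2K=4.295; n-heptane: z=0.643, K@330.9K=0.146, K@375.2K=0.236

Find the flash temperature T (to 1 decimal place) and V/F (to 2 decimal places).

Adiabatic flash: solve Rachford–Rice at each trial T, then check hF = ψ·hV(T) + (1−ψ)·hL(T).
  T = 330.9 K: K = (2.976, 0.146), RR gives ψ = 0.093, H_out = 2.343 kJ/mol
  T = 375.2 K: K = (4.295, 0.236), RR gives ψ = 0.272, H_out = 12.157 kJ/mol
  T = 353.0 K: K = (3.615, 0.188), RR gives ψ = 0.194, H_out = 7.556 kJ/mol
  T = 341.9 K: K = (3.289, 0.166), RR gives ψ = 0.147, H_out = 5.052 kJ/mol
  T = 347.4 K: K = (3.449, 0.177), RR gives ψ = 0.171, H_out = 6.316 kJ/mol
  T = 344.6 K: K = (3.367, 0.172), RR gives ψ = 0.159, H_out = 5.679 kJ/mol
  T = 343.2 K: K = (3.327, 0.169), RR gives ψ = 0.153, H_out = 5.355 kJ/mol
Linear interpolation between T = 343.2 (H_out = 5.355) and T = 344.6 (H_out = 5.679) on hF = 5.405 gives T ≈ 343.4 K, at which ψ = 0.15.

T = 343.4 K, V/F = 0.15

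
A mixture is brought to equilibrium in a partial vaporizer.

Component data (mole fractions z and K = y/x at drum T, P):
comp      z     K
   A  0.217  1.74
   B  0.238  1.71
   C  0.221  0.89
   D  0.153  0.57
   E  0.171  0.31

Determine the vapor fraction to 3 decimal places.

ψ = 0.364

Iterate (Newton) starting at ψ = 0.39:
  ψ = 0.390: g = -0.0089, g' = -0.341 → ψ = 0.364
Converged at ψ = 0.364.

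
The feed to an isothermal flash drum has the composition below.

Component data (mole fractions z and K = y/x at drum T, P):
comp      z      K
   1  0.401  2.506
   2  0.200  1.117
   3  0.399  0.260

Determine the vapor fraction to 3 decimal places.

Rachford–Rice: g(ψ) = Σ zᵢ(Kᵢ−1)/(1+ψ(Kᵢ−1)) = 0.
Feasibility: ΣzᵢKᵢ = 1.332, Σzᵢ/Kᵢ = 1.874 — both > 1, two phases present.
Iterate (Newton) starting at ψ = 0.5:
  ψ = 0.500: g = -0.1021, g' = -0.849 → ψ = 0.380
  ψ = 0.380: g = -0.0041, g' = -0.793 → ψ = 0.375
Converged at ψ = 0.375.

ψ = 0.375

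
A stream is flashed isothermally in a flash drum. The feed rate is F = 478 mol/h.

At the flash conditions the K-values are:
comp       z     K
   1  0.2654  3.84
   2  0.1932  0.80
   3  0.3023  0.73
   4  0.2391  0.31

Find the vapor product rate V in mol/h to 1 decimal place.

V = 185.6 mol/h

Let ψ = V/F and solve Σ zᵢ(Kᵢ−1)/(1+ψ(Kᵢ−1)) = 0.
g(0) = ΣzᵢKᵢ − 1 = 0.4685 and g(1) = 1 − Σzᵢ/Kᵢ = -0.4960, so a root lies in (0, 1).
Newton iteration, ψ⁰ = 0.31:
  ψ = 0.3100: g = 0.06070, g' = -0.8246 → ψ = 0.3836
  ψ = 0.3836: g = 0.00347, g' = -0.7373 → ψ = 0.3883
Converged at ψ = 0.3883.
Then V = ψ·F = 0.3883·478 = 185.6 mol/h and L = F − V = 292.4 mol/h.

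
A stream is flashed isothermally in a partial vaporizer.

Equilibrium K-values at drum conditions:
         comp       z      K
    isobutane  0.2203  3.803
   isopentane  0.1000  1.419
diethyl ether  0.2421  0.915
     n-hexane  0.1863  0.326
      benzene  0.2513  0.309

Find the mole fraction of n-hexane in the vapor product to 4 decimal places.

y_n-hexane = 0.0743

Let ψ = V/F and solve Σ zᵢ(Kᵢ−1)/(1+ψ(Kᵢ−1)) = 0.
g(0) = ΣzᵢKᵢ − 1 = 0.3396 and g(1) = 1 − Σzᵢ/Kᵢ = -0.7777, so a root lies in (0, 1).
Iterate (Newton) starting at ψ = 0.45:
  ψ = 0.4500: g = -0.14532, g' = -0.7799 → ψ = 0.2637
  ψ = 0.2637: g = 0.00672, g' = -0.8930 → ψ = 0.2712
Converged at ψ = 0.2712.
Compositions from xᵢ = zᵢ/(1+ψ(Kᵢ−1)), yᵢ = Kᵢxᵢ:
  isobutane: x = 0.1252, y = 0.4759
  isopentane: x = 0.0898, y = 0.1274
  diethyl ether: x = 0.2478, y = 0.2267
  n-hexane: x = 0.2280, y = 0.0743
  benzene: x = 0.3093, y = 0.0956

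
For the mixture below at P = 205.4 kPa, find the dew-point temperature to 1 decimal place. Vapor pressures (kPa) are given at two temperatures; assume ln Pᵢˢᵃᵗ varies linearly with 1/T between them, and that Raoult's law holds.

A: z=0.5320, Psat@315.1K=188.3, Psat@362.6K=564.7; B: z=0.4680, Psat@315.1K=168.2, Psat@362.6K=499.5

T = 320.5 K

Dew-point temperature: Σzᵢ·P/Pᵢˢᵃᵗ(T) = 1. Interpolate ln Pᵢˢᵃᵗ = aᵢ + bᵢ/T.
  T = 315.1 K: ΣzᵢP/Pᵢˢᵃᵗ = 1.1518
  T = 362.6 K: ΣzᵢP/Pᵢˢᵃᵗ = 0.3860
  T = 338.9 K: ΣzᵢP/Pᵢˢᵃᵗ = 0.6409
  T = 327.0 K: ΣzᵢP/Pᵢˢᵃᵗ = 0.8501
  T = 321.1 K: ΣzᵢP/Pᵢˢᵃᵗ = 0.9855
  T = 318.1 K: ΣzᵢP/Pᵢˢᵃᵗ = 1.0646
  T = 319.6 K: ΣzᵢP/Pᵢˢᵃᵗ = 1.0241
Interpolating between 319.6 K and 321.1 K gives T ≈ 320.5 K.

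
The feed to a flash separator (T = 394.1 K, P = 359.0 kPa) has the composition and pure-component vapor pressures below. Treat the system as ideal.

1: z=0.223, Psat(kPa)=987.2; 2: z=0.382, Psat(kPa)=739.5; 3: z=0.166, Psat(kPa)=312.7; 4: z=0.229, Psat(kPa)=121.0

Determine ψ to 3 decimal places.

Raoult's law: Kᵢ = Pᵢˢᵃᵗ/P = Pᵢˢᵃᵗ/359.0.
  K_1 = 987.2/359.0 = 2.74986, K_2 = 739.5/359.0 = 2.05989, K_3 = 312.7/359.0 = 0.87103, K_4 = 121.0/359.0 = 0.33705
Material balance + equilibrium reduce to Σ zᵢ(Kᵢ−1)/(1+ψ(Kᵢ−1)) = 0.
Feasibility: ΣzᵢKᵢ = 1.622, Σzᵢ/Kᵢ = 1.137 — both > 1, two phases present.
Iterate (Newton) starting at ψ = 0.5:
  ψ = 0.500: g = 0.2228, g' = -0.606 → ψ = 0.868
  ψ = 0.868: g = -0.0156, g' = -0.785 → ψ = 0.848
  ψ = 0.848: g = -0.0003, g' = -0.758 → ψ = 0.847
Converged at ψ = 0.847.

ψ = 0.847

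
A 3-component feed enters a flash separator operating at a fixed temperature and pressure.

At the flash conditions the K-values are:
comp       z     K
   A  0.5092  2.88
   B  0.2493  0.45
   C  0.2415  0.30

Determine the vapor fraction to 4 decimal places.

ψ = 0.5491

Rachford–Rice: g(ψ) = Σ zᵢ(Kᵢ−1)/(1+ψ(Kᵢ−1)) = 0.
Feasibility: ΣzᵢKᵢ = 1.6511, Σzᵢ/Kᵢ = 1.5358 — both > 1, two phases present.
Newton iteration, ψ⁰ = 0.57:
  ψ = 0.5700: g = -0.01891, g' = -0.9070 → ψ = 0.5492
  ψ = 0.5492: g = -0.00005, g' = -0.9028 → ψ = 0.5491
Converged at ψ = 0.5491.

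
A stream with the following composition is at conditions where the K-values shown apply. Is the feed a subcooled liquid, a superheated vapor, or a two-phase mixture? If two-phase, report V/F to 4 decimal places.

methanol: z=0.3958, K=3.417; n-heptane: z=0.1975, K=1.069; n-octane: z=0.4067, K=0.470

two-phase, V/F = 0.7423

ΣzᵢKᵢ = 1.7547; Σzᵢ/Kᵢ = 1.1659.
Both exceed 1, so a two-phase solution exists.
Newton iteration, ψ⁰ = 0.36:
  ψ = 0.3600: g = 0.25847, g' = -0.8365 → ψ = 0.6690
  ψ = 0.6690: g = 0.04463, g' = -0.6127 → ψ = 0.7418
  ψ = 0.7418: g = 0.00028, g' = -0.6075 → ψ = 0.7423
Converged at ψ = 0.7423.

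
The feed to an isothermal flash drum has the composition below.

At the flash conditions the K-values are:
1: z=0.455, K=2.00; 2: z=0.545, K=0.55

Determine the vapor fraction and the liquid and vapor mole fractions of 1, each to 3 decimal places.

ψ = 0.466, x_1 = 0.310, y_1 = 0.621

Let ψ = V/F and solve Σ zᵢ(Kᵢ−1)/(1+ψ(Kᵢ−1)) = 0.
g(0) = ΣzᵢKᵢ − 1 = 0.210 and g(1) = 1 − Σzᵢ/Kᵢ = -0.218, so a root lies in (0, 1).
Binary case is linear: z₁(K₁−1)(1+ψ(K₂−1)) + z₂(K₂−1)(1+ψ(K₁−1)) = 0
⇒ ψ = [z₁(K₁−1)+z₂(K₂−1)] / [−(K₁−1)(K₂−1)] = 0.2098/0.4500 = 0.466
Compositions from xᵢ = zᵢ/(1+ψ(Kᵢ−1)), yᵢ = Kᵢxᵢ:
  1: x = 0.310, y = 0.621
  2: x = 0.690, y = 0.379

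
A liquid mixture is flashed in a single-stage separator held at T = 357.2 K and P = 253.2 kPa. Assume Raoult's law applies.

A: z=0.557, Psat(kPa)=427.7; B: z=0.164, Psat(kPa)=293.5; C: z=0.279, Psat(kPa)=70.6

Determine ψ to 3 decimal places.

ψ = 0.490

Raoult's law: Kᵢ = Pᵢˢᵃᵗ/P = Pᵢˢᵃᵗ/253.2.
  K_A = 427.7/253.2 = 1.68918, K_B = 293.5/253.2 = 1.15916, K_C = 70.6/253.2 = 0.27883
Iterate (Newton) starting at ψ = 0.42:
  ψ = 0.420: g = 0.0335, g' = -0.461 → ψ = 0.493
  ψ = 0.493: g = -0.0013, g' = -0.500 → ψ = 0.490
Converged at ψ = 0.490.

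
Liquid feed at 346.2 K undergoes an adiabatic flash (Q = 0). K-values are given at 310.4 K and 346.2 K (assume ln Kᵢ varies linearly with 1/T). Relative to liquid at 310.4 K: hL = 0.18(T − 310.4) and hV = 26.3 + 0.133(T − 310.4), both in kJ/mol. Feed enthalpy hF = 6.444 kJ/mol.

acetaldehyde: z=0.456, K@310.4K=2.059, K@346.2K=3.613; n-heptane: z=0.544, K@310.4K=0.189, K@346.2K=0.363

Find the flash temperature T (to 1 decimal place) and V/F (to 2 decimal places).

T = 318.7 K, V/F = 0.19

Adiabatic flash: solve Rachford–Rice at each trial T, then check hF = ψ·hV(T) + (1−ψ)·hL(T).
  T = 310.4 K: K = (2.059, 0.189), RR gives ψ = 0.049, H_out = 1.278 kJ/mol
  T = 346.2 K: K = (3.613, 0.363), RR gives ψ = 0.508, H_out = 18.941 kJ/mol
  T = 328.3 K: K = (2.770, 0.267), RR gives ψ = 0.314, H_out = 11.226 kJ/mol
  T = 319.4 K: K = (2.400, 0.226), RR gives ψ = 0.200, H_out = 6.806 kJ/mol
  T = 314.9 K: K = (2.225, 0.207), RR gives ψ = 0.131, H_out = 4.227 kJ/mol
  T = 317.1 K: K = (2.310, 0.216), RR gives ψ = 0.166, H_out = 5.526 kJ/mol
Linear interpolation between T = 317.1 (H_out = 5.526) and T = 319.4 (H_out = 6.806) on hF = 6.444 gives T ≈ 318.7 K, at which ψ = 0.19.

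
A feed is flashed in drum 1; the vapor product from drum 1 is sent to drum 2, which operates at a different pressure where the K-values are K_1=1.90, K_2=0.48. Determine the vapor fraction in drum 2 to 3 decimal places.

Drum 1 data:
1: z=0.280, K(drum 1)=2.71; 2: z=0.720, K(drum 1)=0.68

V/F (drum 2) = 0.185

Drum 1:
Let ψ₁ = V/F and solve Σ zᵢ(Kᵢ−1)/(1+ψ₁(Kᵢ−1)) = 0.
Feasibility: ΣzᵢKᵢ = 1.248, Σzᵢ/Kᵢ = 1.162 — both > 1, two phases present.
Newton–Raphson from ψ₁ = 0.5:
  ψ₁ = 0.500: g = -0.0162, g' = -0.342 → ψ₁ = 0.453
  ψ₁ = 0.453: g = 0.0004, g' = -0.361 → ψ₁ = 0.454
Converged at ψ₁ = 0.454.
Drum-1 compositions:
  1: x = 0.158, y = 0.427
  2: x = 0.842, y = 0.573
Drum-2 feed = drum-1 vapor: z₂ = (0.4272, 0.5728).
Drum 2:
Rachford–Rice: g(ψ₂) = Σ zᵢ(Kᵢ−1)/(1+ψ₂(Kᵢ−1)) = 0.
Feasibility: ΣzᵢKᵢ = 1.087, Σzᵢ/Kᵢ = 1.418 — both > 1, two phases present.
Binary case is linear: z₁(K₁−1)(1+ψ₂(K₂−1)) + z₂(K₂−1)(1+ψ₂(K₁−1)) = 0
⇒ ψ₂ = [z₁(K₁−1)+z₂(K₂−1)] / [−(K₁−1)(K₂−1)] = 0.0866/0.4680 = 0.185
  1: x = 0.366, y = 0.696
  2: x = 0.634, y = 0.304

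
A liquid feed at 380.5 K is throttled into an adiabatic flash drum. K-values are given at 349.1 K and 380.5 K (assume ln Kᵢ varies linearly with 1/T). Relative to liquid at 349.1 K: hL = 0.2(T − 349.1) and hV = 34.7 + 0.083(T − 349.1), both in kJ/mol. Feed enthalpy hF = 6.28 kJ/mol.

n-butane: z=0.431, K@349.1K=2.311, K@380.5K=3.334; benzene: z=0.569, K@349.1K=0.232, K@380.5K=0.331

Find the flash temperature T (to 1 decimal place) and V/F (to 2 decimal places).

Adiabatic flash: solve Rachford–Rice at each trial T, then check hF = ψ·hV(T) + (1−ψ)·hL(T).
  T = 349.1 K: K = (2.311, 0.232), RR gives ψ = 0.127, H_out = 4.413 kJ/mol
  T = 380.5 K: K = (3.334, 0.331), RR gives ψ = 0.400, H_out = 18.705 kJ/mol
  T = 364.8 K: K = (2.798, 0.279), RR gives ψ = 0.281, H_out = 12.390 kJ/mol
  T = 357.0 K: K = (2.550, 0.255), RR gives ψ = 0.211, H_out = 8.723 kJ/mol
  T = 353.1 K: K = (2.430, 0.244), RR gives ψ = 0.172, H_out = 6.687 kJ/mol
  T = 351.1 K: K = (2.370, 0.238), RR gives ψ = 0.150, H_out = 5.576 kJ/mol
Linear interpolation between T = 351.1 (H_out = 5.576) and T = 353.1 (H_out = 6.687) on hF = 6.28 gives T ≈ 352.4 K, at which ψ = 0.16.

T = 352.4 K, V/F = 0.16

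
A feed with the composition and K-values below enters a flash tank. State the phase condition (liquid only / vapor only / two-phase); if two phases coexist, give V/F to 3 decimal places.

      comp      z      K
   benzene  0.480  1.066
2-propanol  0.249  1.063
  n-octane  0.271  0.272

ΣzᵢKᵢ = 0.850; Σzᵢ/Kᵢ = 1.681.
Since ΣzᵢKᵢ < 1 the mixture is below its bubble point — single liquid phase.

liquid only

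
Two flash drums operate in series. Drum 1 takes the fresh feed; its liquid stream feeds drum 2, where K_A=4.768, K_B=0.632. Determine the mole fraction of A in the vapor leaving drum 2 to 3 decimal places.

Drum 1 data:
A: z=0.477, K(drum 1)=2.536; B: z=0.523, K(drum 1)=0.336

y_A (drum 2) = 0.424

Drum 1:
Let ψ₁ = V/F and solve Σ zᵢ(Kᵢ−1)/(1+ψ₁(Kᵢ−1)) = 0.
Feasibility: ΣzᵢKᵢ = 1.385, Σzᵢ/Kᵢ = 1.745 — both > 1, two phases present.
Iterate (Newton) starting at ψ₁ = 0.5:
  ψ₁ = 0.500: g = -0.1055, g' = -0.877 → ψ₁ = 0.380
  ψ₁ = 0.380: g = -0.0016, g' = -0.861 → ψ₁ = 0.378
Converged at ψ₁ = 0.378.
Drum-1 compositions:
  A: x = 0.302, y = 0.765
  B: x = 0.698, y = 0.235
Drum-2 feed = drum-1 liquid: z₂ = (0.3018, 0.6982).
Drum 2:
Binary case is linear: z₁(K₁−1)(1+ψ₂(K₂−1)) + z₂(K₂−1)(1+ψ₂(K₁−1)) = 0
⇒ ψ₂ = [z₁(K₁−1)+z₂(K₂−1)] / [−(K₁−1)(K₂−1)] = 0.8803/1.3866 = 0.635
  A: x = 0.089, y = 0.424
  B: x = 0.911, y = 0.576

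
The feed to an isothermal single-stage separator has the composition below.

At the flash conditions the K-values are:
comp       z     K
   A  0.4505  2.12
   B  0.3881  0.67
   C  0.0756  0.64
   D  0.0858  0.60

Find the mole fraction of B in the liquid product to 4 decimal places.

x_B = 0.5302

Rachford–Rice: g(β) = Σ zᵢ(Kᵢ−1)/(1+β(Kᵢ−1)) = 0.
g(0) = ΣzᵢKᵢ − 1 = 0.3150 and g(1) = 1 − Σzᵢ/Kᵢ = -0.0529, so a root lies in (0, 1).
Newton–Raphson from β = 0.5:
  β = 0.5000: g = 0.09396, g' = -0.3288 → β = 0.7857
  β = 0.7857: g = 0.00747, g' = -0.2852 → β = 0.8119
  β = 0.8119: g = 0.00002, g' = -0.2835 → β = 0.8120
Converged at β = 0.8120.
Compositions from xᵢ = zᵢ/(1+β(Kᵢ−1)), yᵢ = Kᵢxᵢ:
  A: x = 0.2359, y = 0.5002
  B: x = 0.5302, y = 0.3552
  C: x = 0.1068, y = 0.0684
  D: x = 0.1271, y = 0.0762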